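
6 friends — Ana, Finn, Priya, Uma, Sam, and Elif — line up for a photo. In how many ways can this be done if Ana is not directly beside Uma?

Of the 6! = 720 arrangements, those with Ana and Uma adjacent number 2 × 5! = 240 (treat the pair as a block with 2 internal orders).
So 720 − 240 = 480 arrangements keep them apart.

480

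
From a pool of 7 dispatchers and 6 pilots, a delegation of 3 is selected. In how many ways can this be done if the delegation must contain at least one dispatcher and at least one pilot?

Total 3-person selections from all 13: C(13,3) = 286.
Selections missing a whole group: no dispatchers → C(6,3) = 20; no pilots → C(7,3) = 35.
Both groups omitted at once is impossible, so 286 − 55 = 231.

231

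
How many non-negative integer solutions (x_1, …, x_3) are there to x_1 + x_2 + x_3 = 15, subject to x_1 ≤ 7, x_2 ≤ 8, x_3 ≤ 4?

15

Without the upper bounds there are C(17,2) = 136 ways to split 15 among 3 variables.
Subtract solutions that violate a single cap (substitute x_i' = x_i − (cap_i+1)): x_1 ≥ 8 gives C(9,2) = 36; x_2 ≥ 9 gives C(8,2) = 28; x_3 ≥ 5 gives C(12,2) = 66. Together 130.
Add back pairs where two caps are both exceeded: 0 + 6 + 3 = 9.
By inclusion–exclusion the count is 136 − 130 + 9 = 15.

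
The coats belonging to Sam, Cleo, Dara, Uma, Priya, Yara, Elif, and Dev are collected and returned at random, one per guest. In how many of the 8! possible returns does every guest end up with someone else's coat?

14833

This is the derangement count D_8: permutations of 8 items with no fixed point.
By inclusion–exclusion this is Σ_{j=0}^{8} (−1)^j C(8,j)·(8−j)!.
Computing: 40320 − 40320 + 20160 − 6720 + 1680 − 336 + 56 − 8 + 1 = 14833.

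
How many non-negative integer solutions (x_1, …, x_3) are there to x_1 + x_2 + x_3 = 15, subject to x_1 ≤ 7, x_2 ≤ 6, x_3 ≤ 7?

21

Without the upper bounds there are C(17,2) = 136 ways to split 15 among 3 variables.
Subtract solutions that violate a single cap (substitute x_i' = x_i − (cap_i+1)): x_1 ≥ 8 gives C(9,2) = 36; x_2 ≥ 7 gives C(10,2) = 45; x_3 ≥ 8 gives C(9,2) = 36. Together 117.
Add back pairs where two caps are both exceeded: 1 + 0 + 1 = 2.
By inclusion–exclusion the count is 136 − 117 + 2 = 21.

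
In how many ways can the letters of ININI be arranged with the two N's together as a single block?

Treat the 2 copies of N as a single block. The multiset to arrange is then {NN, I, I, I}, 4 items in all.
That gives (4)!/(3!) = 4 arrangements.

4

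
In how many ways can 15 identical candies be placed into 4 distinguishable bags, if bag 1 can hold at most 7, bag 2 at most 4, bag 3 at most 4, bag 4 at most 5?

By stars and bars, unrestricted non-negative solutions to x_1+…+x_4 = 15 number C(15+3,3) = 816.
Subtract solutions that violate a single cap (substitute x_i' = x_i − (cap_i+1)): x_1 ≥ 8 gives C(10,3) = 120; x_2 ≥ 5 gives C(13,3) = 286; x_3 ≥ 5 gives C(13,3) = 286; x_4 ≥ 6 gives C(12,3) = 220. Together 912.
Add back pairs where two caps are both exceeded: 10 + 10 + 4 + 56 + 35 + 35 = 150.
By inclusion–exclusion the count is 816 − 912 + 150 = 54.

54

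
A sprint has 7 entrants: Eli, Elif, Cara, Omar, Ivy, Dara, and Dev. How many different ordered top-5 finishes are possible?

This is an ordered selection of 5 from 7: P(7,5).
That gives 7 × 6 × 5 × 4 × 3 = 2520.

2520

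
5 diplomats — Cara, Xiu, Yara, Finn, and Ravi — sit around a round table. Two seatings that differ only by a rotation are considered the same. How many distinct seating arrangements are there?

Fix one person's seat to break rotational symmetry; the remaining 4 people can be arranged in (4)! = 24 ways.

24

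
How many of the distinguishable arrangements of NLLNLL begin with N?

Fix N in the first position and arrange the remaining 5 letters.
Those 5 letters have L appearing 4 times, giving (5)!/(4!) = 5.

5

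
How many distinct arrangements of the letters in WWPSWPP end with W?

60

With the last slot taken by W, it remains to arrange the other 6 letters (WPSWPP).
Those 6 letters have P appearing 3 times and W appearing twice, giving (6)!/(3!·2!) = 60.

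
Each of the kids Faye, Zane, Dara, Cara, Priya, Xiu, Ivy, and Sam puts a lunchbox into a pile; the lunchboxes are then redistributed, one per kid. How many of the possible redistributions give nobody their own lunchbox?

This is the derangement count D_8: permutations of 8 items with no fixed point.
By inclusion–exclusion this is Σ_{j=0}^{8} (−1)^j C(8,j)·(8−j)!.
Computing: 40320 − 40320 + 20160 − 6720 + 1680 − 336 + 56 − 8 + 1 = 14833.

14833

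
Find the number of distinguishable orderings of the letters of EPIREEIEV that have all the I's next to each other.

1680

Treat the 2 copies of I as a single block. The multiset to arrange is then {II, E, E, E, E, P, R, V}, 8 items in all.
That gives (8)!/(4!) = 1680 arrangements.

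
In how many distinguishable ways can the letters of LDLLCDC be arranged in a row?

Letter multiplicities in LDLLCDC: C×2, D×2, L×3.
The number of distinct arrangements is 7!/(3!·2!·2!) = 5040/24 = 210.

210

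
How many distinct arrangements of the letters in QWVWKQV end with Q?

180

Fix Q in the last position and arrange the remaining 6 letters.
Those 6 letters have V appearing twice and W appearing twice, giving (6)!/(2!·2!) = 180.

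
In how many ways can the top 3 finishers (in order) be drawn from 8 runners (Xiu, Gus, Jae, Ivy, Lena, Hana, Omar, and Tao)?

336

There are 8 choices for 1st place, 7 for 2nd, and 6 for 3rd.
That gives 8 × 7 × 6 = 336.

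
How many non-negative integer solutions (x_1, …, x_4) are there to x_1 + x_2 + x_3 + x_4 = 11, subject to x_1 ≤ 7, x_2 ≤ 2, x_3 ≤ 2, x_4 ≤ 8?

Without the upper bounds there are C(14,3) = 364 ways to split 11 among 4 variables.
Subtract solutions that violate a single cap (substitute x_i' = x_i − (cap_i+1)): x_1 ≥ 8 gives C(6,3) = 20; x_2 ≥ 3 gives C(11,3) = 165; x_3 ≥ 3 gives C(11,3) = 165; x_4 ≥ 9 gives C(5,3) = 10. Together 360.
Add back pairs where two caps are both exceeded: 1 + 1 + 0 + 56 + 0 + 0 = 58.
By inclusion–exclusion the count is 364 − 360 + 58 = 62.

62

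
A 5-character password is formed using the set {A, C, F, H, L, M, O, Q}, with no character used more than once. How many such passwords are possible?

6720

Choose and order 5 of the 8 symbols: the first character has 8 options, the next 7, and so on down to 4.
That product is 8 × 7 × 6 × 5 × 4 = 6720.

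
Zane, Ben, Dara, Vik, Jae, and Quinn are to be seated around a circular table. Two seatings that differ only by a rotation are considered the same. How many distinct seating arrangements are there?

Seat Zane anywhere (absorbing the rotational symmetry), then permute the other 5: (5)! = 120.

120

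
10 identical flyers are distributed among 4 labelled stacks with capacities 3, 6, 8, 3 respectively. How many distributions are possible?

Ignoring the caps, the number of non-negative solutions to x_1+…+x_4 = 10 is C(13,3) = 286.
Subtract solutions that violate a single cap (substitute x_i' = x_i − (cap_i+1)): x_1 ≥ 4 gives C(9,3) = 84; x_2 ≥ 7 gives C(6,3) = 20; x_3 ≥ 9 gives C(4,3) = 4; x_4 ≥ 4 gives C(9,3) = 84. Together 192.
Add back pairs where two caps are both exceeded: 0 + 0 + 10 + 0 + 0 + 0 = 10.
By inclusion–exclusion the count is 286 − 192 + 10 = 104.

104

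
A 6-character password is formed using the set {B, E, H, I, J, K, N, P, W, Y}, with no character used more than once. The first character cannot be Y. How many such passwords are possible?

The first character has 10−1 = 9 choices (anything except Y).
The remaining 5 characters are filled from the other 9 symbols without repetition: 9 × 8 × 7 × 6 × 5 = 15120.
Total: 9 × 15120 = 136080.

136080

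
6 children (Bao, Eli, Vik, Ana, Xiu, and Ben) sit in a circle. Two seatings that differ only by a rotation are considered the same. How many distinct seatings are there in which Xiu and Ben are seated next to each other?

Glue Xiu and Ben into a block (2 internal orders). Seating 5 units around a circle gives (4)! arrangements.
So 2 × (4)! = 2 × 24 = 48.

48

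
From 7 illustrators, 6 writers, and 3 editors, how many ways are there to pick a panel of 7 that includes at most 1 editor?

Split by how many editors are chosen (0 through 1).
Sum: C(3,0)·C(13,7) + C(3,1)·C(13,6) = 1716 + 5148 = 6864.

6864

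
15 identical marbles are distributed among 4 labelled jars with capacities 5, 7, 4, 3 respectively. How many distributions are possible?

Ignoring the caps, the number of non-negative solutions to x_1+…+x_4 = 15 is C(18,3) = 816.
Subtract solutions that violate a single cap (substitute x_i' = x_i − (cap_i+1)): x_1 ≥ 6 gives C(12,3) = 220; x_2 ≥ 8 gives C(10,3) = 120; x_3 ≥ 5 gives C(13,3) = 286; x_4 ≥ 4 gives C(14,3) = 364. Together 990.
Add back pairs where two caps are both exceeded: 4 + 35 + 56 + 10 + 20 + 84 = 209.
Subtract triples: 0 + 0 + 1 + 0 = 1.
By inclusion–exclusion the count is 816 − 990 + 209 − 1 = 34.

34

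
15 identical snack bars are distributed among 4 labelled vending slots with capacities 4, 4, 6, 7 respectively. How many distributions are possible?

By stars and bars, unrestricted non-negative solutions to x_1+…+x_4 = 15 number C(15+3,3) = 816.
Subtract solutions that violate a single cap (substitute x_i' = x_i − (cap_i+1)): x_1 ≥ 5 gives C(13,3) = 286; x_2 ≥ 5 gives C(13,3) = 286; x_3 ≥ 7 gives C(11,3) = 165; x_4 ≥ 8 gives C(10,3) = 120. Together 857.
Add back pairs where two caps are both exceeded: 56 + 20 + 10 + 20 + 10 + 1 = 117.
By inclusion–exclusion the count is 816 − 857 + 117 = 76.

76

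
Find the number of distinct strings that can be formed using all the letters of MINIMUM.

The 7 letters of MINIMUM have repeats: I appearing twice and M appearing 3 times.
The number of distinct arrangements is 7!/(3!·2!) = 5040/12 = 420.

420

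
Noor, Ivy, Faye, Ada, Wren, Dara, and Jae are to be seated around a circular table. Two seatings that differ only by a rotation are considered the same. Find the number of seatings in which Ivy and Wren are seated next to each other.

240

Glue Ivy and Wren into a block (2 internal orders). Seating 6 units around a circle gives (5)! arrangements.
So 2 × (5)! = 2 × 120 = 240.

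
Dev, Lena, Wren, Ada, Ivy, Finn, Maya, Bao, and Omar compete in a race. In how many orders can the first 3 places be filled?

There are 9 choices for 1st place, 8 for 2nd, and 7 for 3rd.
That gives 9 × 8 × 7 = 504.

504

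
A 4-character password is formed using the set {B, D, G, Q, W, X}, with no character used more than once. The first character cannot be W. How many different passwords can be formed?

300

The first character has 6−1 = 5 choices (anything except W).
The remaining 3 characters are filled from the other 5 symbols without repetition: 5 × 4 × 3 = 60.
Total: 5 × 60 = 300.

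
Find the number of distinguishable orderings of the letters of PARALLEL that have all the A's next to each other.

840

Treat the 2 copies of A as a single block. The multiset to arrange is then {AA, E, L, L, L, P, R}, 7 items in all.
That gives (7)!/(3!) = 840 arrangements.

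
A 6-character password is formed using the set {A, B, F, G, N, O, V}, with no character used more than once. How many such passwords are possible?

5040

This is a permutation of 6 out of 7: P(7,6) = 7!/1!.
That product is 7 × 6 × 5 × 4 × 3 × 2 = 5040.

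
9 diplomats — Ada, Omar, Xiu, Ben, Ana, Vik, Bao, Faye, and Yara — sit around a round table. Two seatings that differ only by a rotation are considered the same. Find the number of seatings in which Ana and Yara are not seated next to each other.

30240

All circular seatings of 9 people number (8)! = 40320.
Seatings with Ana beside Yara: treat them as a block with 2 internal orders, giving 2 × (7)! = 10080.
Subtracting, 40320 − 10080 = 30240.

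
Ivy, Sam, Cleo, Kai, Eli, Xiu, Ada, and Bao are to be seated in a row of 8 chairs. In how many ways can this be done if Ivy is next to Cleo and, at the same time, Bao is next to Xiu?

2880

Treat {Ivy,Cleo} as one block (2 orders) and {Bao,Xiu} as another (2 orders).
That leaves 6 units to arrange: 2 × 2 × 6! = 4 × 720 = 2880.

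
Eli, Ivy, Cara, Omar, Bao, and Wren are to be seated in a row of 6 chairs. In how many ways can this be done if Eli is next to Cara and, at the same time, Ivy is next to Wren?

96

Treat {Eli,Cara} as one block (2 orders) and {Ivy,Wren} as another (2 orders).
That leaves 4 units to arrange: 2 × 2 × 4! = 4 × 24 = 96.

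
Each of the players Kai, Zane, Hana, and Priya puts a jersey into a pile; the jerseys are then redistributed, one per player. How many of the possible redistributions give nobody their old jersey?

9

Count assignments avoiding every fixed point. For any j of the 4 players fixed to their old jersey, the other 4−j can be arranged in (4−j)! ways.
By inclusion–exclusion this is Σ_{j=0}^{4} (−1)^j C(4,j)·(4−j)!.
Computing: 24 − 24 + 12 − 4 + 1 = 9.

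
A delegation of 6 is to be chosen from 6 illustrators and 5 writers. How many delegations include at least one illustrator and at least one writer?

Total 6-person selections from all 11: C(11,6) = 462.
Selections missing a whole group: no illustrators → C(5,6) = 0; no writers → C(6,6) = 1.
Both groups omitted at once is impossible, so 462 − 1 = 461.

461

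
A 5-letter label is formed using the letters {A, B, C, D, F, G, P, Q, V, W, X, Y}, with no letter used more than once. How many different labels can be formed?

95040

Choose and order 5 of the 12 symbols: the first letter has 12 options, the next 11, and so on down to 8.
12 × 11 × 10 × 9 × 8 = 95040.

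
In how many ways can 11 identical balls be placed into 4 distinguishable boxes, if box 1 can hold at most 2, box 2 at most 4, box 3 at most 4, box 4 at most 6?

By stars and bars, unrestricted non-negative solutions to x_1+…+x_4 = 11 number C(11+3,3) = 364.
Subtract solutions that violate a single cap (substitute x_i' = x_i − (cap_i+1)): x_1 ≥ 3 gives C(11,3) = 165; x_2 ≥ 5 gives C(9,3) = 84; x_3 ≥ 5 gives C(9,3) = 84; x_4 ≥ 7 gives C(7,3) = 35. Together 368.
Add back pairs where two caps are both exceeded: 20 + 20 + 4 + 4 + 0 + 0 = 48.
By inclusion–exclusion the count is 364 − 368 + 48 = 44.

44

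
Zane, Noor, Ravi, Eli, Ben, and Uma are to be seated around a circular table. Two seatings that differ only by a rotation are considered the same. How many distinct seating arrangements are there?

Seat Zane anywhere (absorbing the rotational symmetry), then permute the other 5: (5)! = 120.

120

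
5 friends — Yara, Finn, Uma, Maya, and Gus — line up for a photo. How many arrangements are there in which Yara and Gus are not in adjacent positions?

72

There are 5! = 120 arrangements in all. If Yara and Gus are adjacent, merging them into one block gives 2·(4)! = 48 arrangements.
So 120 − 48 = 72 arrangements keep them apart.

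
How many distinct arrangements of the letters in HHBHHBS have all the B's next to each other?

30

Treat the 2 copies of B as a single block. The multiset to arrange is then {BB, H, H, H, H, S}, 6 items in all.
That gives (6)!/(4!) = 30 arrangements.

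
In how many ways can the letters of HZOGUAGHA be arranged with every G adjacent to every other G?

Treat the 2 copies of G as a single block. The multiset to arrange is then {GG, A, A, H, H, O, U, Z}, 8 items in all.
That gives (8)!/(2!·2!) = 10080 arrangements.

10080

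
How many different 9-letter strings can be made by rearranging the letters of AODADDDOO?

Letter multiplicities in AODADDDOO: A×2, D×4, O×3.
The number of distinct arrangements is 9!/(4!·3!·2!) = 362880/288 = 1260.

1260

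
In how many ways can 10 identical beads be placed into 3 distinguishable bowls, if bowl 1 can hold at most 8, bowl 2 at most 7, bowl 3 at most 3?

Ignoring the caps, the number of non-negative solutions to x_1+…+x_3 = 10 is C(12,2) = 66.
Subtract solutions that violate a single cap (substitute x_i' = x_i − (cap_i+1)): x_1 ≥ 9 gives C(3,2) = 3; x_2 ≥ 8 gives C(4,2) = 6; x_3 ≥ 4 gives C(8,2) = 28. Together 37.
No two caps can be exceeded simultaneously, so the pair terms are all 0.
By inclusion–exclusion the count is 66 − 37 + 0 = 29.

29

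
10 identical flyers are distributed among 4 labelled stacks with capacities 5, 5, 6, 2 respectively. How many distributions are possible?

85

Ignoring the caps, the number of non-negative solutions to x_1+…+x_4 = 10 is C(13,3) = 286.
Subtract solutions that violate a single cap (substitute x_i' = x_i − (cap_i+1)): x_1 ≥ 6 gives C(7,3) = 35; x_2 ≥ 6 gives C(7,3) = 35; x_3 ≥ 7 gives C(6,3) = 20; x_4 ≥ 3 gives C(10,3) = 120. Together 210.
Add back pairs where two caps are both exceeded: 0 + 0 + 4 + 0 + 4 + 1 = 9.
By inclusion–exclusion the count is 286 − 210 + 9 = 85.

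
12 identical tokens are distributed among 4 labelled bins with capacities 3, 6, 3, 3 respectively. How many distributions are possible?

Ignoring the caps, the number of non-negative solutions to x_1+…+x_4 = 12 is C(15,3) = 455.
Subtract solutions that violate a single cap (substitute x_i' = x_i − (cap_i+1)): x_1 ≥ 4 gives C(11,3) = 165; x_2 ≥ 7 gives C(8,3) = 56; x_3 ≥ 4 gives C(11,3) = 165; x_4 ≥ 4 gives C(11,3) = 165. Together 551.
Add back pairs where two caps are both exceeded: 4 + 35 + 35 + 4 + 4 + 35 = 117.
Subtract triples: 0 + 0 + 1 + 0 = 1.
By inclusion–exclusion the count is 455 − 551 + 117 − 1 = 20.

20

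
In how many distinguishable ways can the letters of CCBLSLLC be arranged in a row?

Letter multiplicities in CCBLSLLC: B×1, C×3, L×3, S×1.
So there are 8! / (3!·3!) = 1120 distinguishable arrangements.

1120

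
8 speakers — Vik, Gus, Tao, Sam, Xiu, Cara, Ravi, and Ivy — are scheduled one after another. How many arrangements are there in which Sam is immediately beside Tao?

10080

Place the 6 others and the Sam-Tao pair as 7 objects in a line; the pair has 2 internal arrangements.
That gives 2 × 7! = 2 × 5040 = 10080.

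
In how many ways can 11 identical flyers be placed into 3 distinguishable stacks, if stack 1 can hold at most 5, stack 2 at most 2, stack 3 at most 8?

Without the upper bounds there are C(13,2) = 78 ways to split 11 among 3 stacks.
Subtract solutions that violate a single cap (substitute x_i' = x_i − (cap_i+1)): x_1 ≥ 6 gives C(7,2) = 21; x_2 ≥ 3 gives C(10,2) = 45; x_3 ≥ 9 gives C(4,2) = 6. Together 72.
Add back pairs where two caps are both exceeded: 6 + 0 + 0 = 6.
By inclusion–exclusion the count is 78 − 72 + 6 = 12.

12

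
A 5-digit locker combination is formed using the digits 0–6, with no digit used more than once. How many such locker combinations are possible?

2520

Choose and order 5 of the 7 symbols: the first digit has 7 options, the next 6, and so on down to 3.
That product is 7 × 6 × 5 × 4 × 3 = 2520.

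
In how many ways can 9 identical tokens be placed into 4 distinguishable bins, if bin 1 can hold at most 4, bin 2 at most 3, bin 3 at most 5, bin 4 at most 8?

109

Ignoring the caps, the number of non-negative solutions to x_1+…+x_4 = 9 is C(12,3) = 220.
Subtract solutions that violate a single cap (substitute x_i' = x_i − (cap_i+1)): x_1 ≥ 5 gives C(7,3) = 35; x_2 ≥ 4 gives C(8,3) = 56; x_3 ≥ 6 gives C(6,3) = 20; x_4 ≥ 9 gives C(3,3) = 1. Together 112.
Add back pairs where two caps are both exceeded: 1 + 0 + 0 + 0 + 0 + 0 = 1.
By inclusion–exclusion the count is 220 − 112 + 1 = 109.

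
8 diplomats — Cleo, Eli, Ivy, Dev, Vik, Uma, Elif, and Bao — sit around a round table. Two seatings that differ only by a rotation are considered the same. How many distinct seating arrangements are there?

5040

Seat Cleo anywhere (absorbing the rotational symmetry), then permute the other 7: (7)! = 5040.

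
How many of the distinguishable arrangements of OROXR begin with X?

Fix X in the first position and arrange the remaining 4 letters.
Those 4 letters have O appearing twice and R appearing twice, giving (4)!/(2!·2!) = 6.

6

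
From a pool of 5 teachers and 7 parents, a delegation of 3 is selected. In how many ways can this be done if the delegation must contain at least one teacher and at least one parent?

Unrestricted: C(12,3) = 220 ways to pick any 3 of the 12.
Selections missing a whole group: no teachers → C(7,3) = 35; no parents → C(5,3) = 10.
Both groups omitted at once is impossible, so 220 − 45 = 175.

175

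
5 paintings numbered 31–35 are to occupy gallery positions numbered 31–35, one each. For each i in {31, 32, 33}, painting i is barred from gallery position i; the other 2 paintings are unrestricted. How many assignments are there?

64

Let Aᵢ (for i ∈ {31, 32, 33}) be the placements that put painting i in its forbidden gallery position. Any j of these fix j positions, leaving (5−j)! ways to fill the rest, and there are C(3,j) ways to pick which j.
By inclusion–exclusion, the number of valid placements is Σ_{j=0}^{3} (−1)^j C(3,j)·(5−j)!.
Computing: 120 − 72 + 18 − 2 = 64.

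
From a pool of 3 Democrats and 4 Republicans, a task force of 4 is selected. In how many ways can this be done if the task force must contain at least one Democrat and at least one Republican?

34

Total 4-person selections from all 7: C(7,4) = 35.
Subtract selections that omit an entire group: no Democrats → C(4,4) = 1; no Republicans → C(3,4) = 0.
Both groups omitted at once is impossible, so 35 − 1 = 34.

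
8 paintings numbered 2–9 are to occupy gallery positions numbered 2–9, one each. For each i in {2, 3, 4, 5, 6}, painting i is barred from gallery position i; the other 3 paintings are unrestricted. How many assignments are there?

Let Aᵢ (for 2 ≤ i ≤ 6) be the placements that put painting i in its forbidden gallery position. Any j of these fix j positions, leaving (8−j)! ways to fill the rest, and there are C(5,j) ways to pick which j.
By inclusion–exclusion, the number of valid placements is Σ_{j=0}^{5} (−1)^j C(5,j)·(8−j)!.
Computing: 40320 − 25200 + 7200 − 1200 + 120 − 6 = 21234.

21234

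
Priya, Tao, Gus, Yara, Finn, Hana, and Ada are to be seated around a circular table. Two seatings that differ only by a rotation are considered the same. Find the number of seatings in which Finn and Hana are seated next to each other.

240

Treat {Finn, Hana} as one unit (2 internal orders) and seat the resulting 6 units around the table: (5)! circular arrangements.
So 2 × (5)! = 2 × 120 = 240.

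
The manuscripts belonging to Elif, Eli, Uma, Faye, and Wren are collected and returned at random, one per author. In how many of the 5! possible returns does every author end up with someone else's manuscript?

44

This is the derangement count D_5: permutations of 5 items with no fixed point.
By inclusion–exclusion this is Σ_{j=0}^{5} (−1)^j C(5,j)·(5−j)!.
Computing: 120 − 120 + 60 − 20 + 5 − 1 = 44.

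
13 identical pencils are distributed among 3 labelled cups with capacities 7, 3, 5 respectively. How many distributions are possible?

By stars and bars, unrestricted non-negative solutions to x_1+…+x_3 = 13 number C(13+2,2) = 105.
Subtract solutions that violate a single cap (substitute x_i' = x_i − (cap_i+1)): x_1 ≥ 8 gives C(7,2) = 21; x_2 ≥ 4 gives C(11,2) = 55; x_3 ≥ 6 gives C(9,2) = 36. Together 112.
Add back pairs where two caps are both exceeded: 3 + 0 + 10 = 13.
By inclusion–exclusion the count is 105 − 112 + 13 = 6.

6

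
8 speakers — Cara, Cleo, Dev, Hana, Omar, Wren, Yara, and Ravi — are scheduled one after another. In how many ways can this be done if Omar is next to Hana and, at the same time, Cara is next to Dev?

2880

Treat {Omar,Hana} as one block (2 orders) and {Cara,Dev} as another (2 orders).
That leaves 6 units to arrange: 2 × 2 × 6! = 4 × 720 = 2880.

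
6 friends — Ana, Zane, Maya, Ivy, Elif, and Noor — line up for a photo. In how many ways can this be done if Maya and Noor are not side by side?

There are 6! = 720 arrangements in all. If Maya and Noor are adjacent, merging them into one block gives 2·(5)! = 240 arrangements.
Complementary counting: 720 − 240 = 480.

480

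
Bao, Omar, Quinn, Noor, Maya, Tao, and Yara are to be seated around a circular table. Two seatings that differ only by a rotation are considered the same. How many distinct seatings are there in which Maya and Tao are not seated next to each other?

480

All circular seatings of 7 people number (6)! = 720.
Those with Maya next to Tao: fuse the pair into one unit and seat 6 units around a circle — 2·(5)! = 240.
Subtracting, 720 − 240 = 480.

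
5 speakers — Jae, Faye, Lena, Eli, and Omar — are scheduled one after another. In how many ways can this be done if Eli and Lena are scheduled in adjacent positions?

48

Place the 3 others and the Eli-Lena pair as 4 objects in a line; the pair has 2 internal arrangements.
That gives 2 × 4! = 2 × 24 = 48.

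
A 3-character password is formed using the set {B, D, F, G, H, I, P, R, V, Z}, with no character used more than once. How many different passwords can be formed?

720

This is a permutation of 3 out of 10: P(10,3) = 10!/7!.
10 × 9 × 8 = 720.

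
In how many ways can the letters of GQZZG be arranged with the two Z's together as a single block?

Treat the 2 copies of Z as a single block. The multiset to arrange is then {ZZ, G, G, Q}, 4 items in all.
That gives (4)!/(2!) = 12 arrangements.

12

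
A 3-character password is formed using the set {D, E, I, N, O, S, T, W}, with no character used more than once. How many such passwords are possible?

336

This is a permutation of 3 out of 8: P(8,3) = 8!/5!.
8 × 7 × 6 = 336.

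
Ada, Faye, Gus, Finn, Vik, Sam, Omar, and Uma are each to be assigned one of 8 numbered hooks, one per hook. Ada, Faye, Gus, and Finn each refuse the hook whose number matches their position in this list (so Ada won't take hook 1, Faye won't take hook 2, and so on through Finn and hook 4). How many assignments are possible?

24024

Let Aᵢ (for 1 ≤ i ≤ 4) be the placements that put person i in their forbidden hook. Any j of these fix j positions, leaving (8−j)! ways to fill the rest, and there are C(4,j) ways to pick which j.
By inclusion–exclusion, the number of valid placements is Σ_{j=0}^{4} (−1)^j C(4,j)·(8−j)!.
Computing: 40320 − 20160 + 4320 − 480 + 24 = 24024.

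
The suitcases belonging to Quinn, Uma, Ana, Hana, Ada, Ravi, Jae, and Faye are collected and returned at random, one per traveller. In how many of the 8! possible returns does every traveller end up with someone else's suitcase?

14833

Count assignments avoiding every fixed point. For any j of the 8 travellers fixed to their own suitcase, the other 8−j can be arranged in (8−j)! ways.
By inclusion–exclusion this is Σ_{j=0}^{8} (−1)^j C(8,j)·(8−j)!.
Computing: 40320 − 40320 + 20160 − 6720 + 1680 − 336 + 56 − 8 + 1 = 14833.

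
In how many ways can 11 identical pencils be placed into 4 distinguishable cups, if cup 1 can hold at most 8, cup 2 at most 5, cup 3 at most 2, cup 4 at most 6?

By stars and bars, unrestricted non-negative solutions to x_1+…+x_4 = 11 number C(11+3,3) = 364.
Subtract solutions that violate a single cap (substitute x_i' = x_i − (cap_i+1)): x_1 ≥ 9 gives C(5,3) = 10; x_2 ≥ 6 gives C(8,3) = 56; x_3 ≥ 3 gives C(11,3) = 165; x_4 ≥ 7 gives C(7,3) = 35. Together 266.
Add back pairs where two caps are both exceeded: 0 + 0 + 0 + 10 + 0 + 4 = 14.
By inclusion–exclusion the count is 364 − 266 + 14 = 112.

112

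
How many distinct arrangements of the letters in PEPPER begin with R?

10

With the first slot taken by R, it remains to arrange the other 5 letters (PEPPE).
Those 5 letters have E appearing twice and P appearing 3 times, giving (5)!/(3!·2!) = 10.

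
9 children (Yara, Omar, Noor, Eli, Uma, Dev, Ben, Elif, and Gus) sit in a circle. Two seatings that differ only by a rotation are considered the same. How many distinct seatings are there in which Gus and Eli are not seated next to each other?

Without the restriction there are (8)! = 40320 seatings.
Seatings with Gus beside Eli: treat them as a block with 2 internal orders, giving 2 × (7)! = 10080.
Subtracting, 40320 − 10080 = 30240.

30240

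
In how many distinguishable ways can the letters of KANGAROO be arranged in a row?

10080

KANGAROO has 8 letters with A appearing twice and O appearing twice.
Dividing 8! = 40320 by 2!·2! = 4 for the repeated letters gives 10080.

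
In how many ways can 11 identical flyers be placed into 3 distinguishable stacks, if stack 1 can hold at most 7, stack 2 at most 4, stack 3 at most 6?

Without the upper bounds there are C(13,2) = 78 ways to split 11 among 3 stacks.
Subtract solutions that violate a single cap (substitute x_i' = x_i − (cap_i+1)): x_1 ≥ 8 gives C(5,2) = 10; x_2 ≥ 5 gives C(8,2) = 28; x_3 ≥ 7 gives C(6,2) = 15. Together 53.
No two caps can be exceeded simultaneously, so the pair terms are all 0.
By inclusion–exclusion the count is 78 − 53 + 0 = 25.

25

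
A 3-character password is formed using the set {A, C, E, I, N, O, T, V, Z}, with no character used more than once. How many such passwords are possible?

504

With no repetition, fill the 3 characters in order: 9 choices, then 8, down to 7.
That product is 9 × 8 × 7 = 504.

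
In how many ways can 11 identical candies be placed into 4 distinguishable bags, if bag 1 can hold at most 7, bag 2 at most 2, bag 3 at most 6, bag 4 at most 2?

45

Without the upper bounds there are C(14,3) = 364 ways to split 11 among 4 bags.
Subtract solutions that violate a single cap (substitute x_i' = x_i − (cap_i+1)): x_1 ≥ 8 gives C(6,3) = 20; x_2 ≥ 3 gives C(11,3) = 165; x_3 ≥ 7 gives C(7,3) = 35; x_4 ≥ 3 gives C(11,3) = 165. Together 385.
Add back pairs where two caps are both exceeded: 1 + 0 + 1 + 4 + 56 + 4 = 66.
By inclusion–exclusion the count is 364 − 385 + 66 = 45.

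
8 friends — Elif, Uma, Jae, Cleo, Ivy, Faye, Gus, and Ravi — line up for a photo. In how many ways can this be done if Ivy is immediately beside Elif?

10080

Glue Ivy and Elif into one block (2 internal orders), leaving 7 units to arrange in a row.
That gives 2 × 7! = 2 × 5040 = 10080.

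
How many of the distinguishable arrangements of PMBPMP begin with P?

30

With the first slot taken by P, it remains to arrange the other 5 letters (MBPMP).
Those 5 letters have M appearing twice and P appearing twice, giving (5)!/(2!·2!) = 30.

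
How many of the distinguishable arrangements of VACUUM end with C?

Fix C in the last position and arrange the remaining 5 letters.
Those 5 letters have U appearing twice, giving (5)!/(2!) = 60.

60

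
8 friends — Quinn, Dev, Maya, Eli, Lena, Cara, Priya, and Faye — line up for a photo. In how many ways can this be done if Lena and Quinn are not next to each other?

30240

There are 8! = 40320 arrangements in all. If Lena and Quinn are adjacent, merging them into one block gives 2·(7)! = 10080 arrangements.
Complementary counting: 40320 − 10080 = 30240.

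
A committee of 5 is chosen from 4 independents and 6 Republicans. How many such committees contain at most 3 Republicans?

Split by how many Republicans are chosen (0 through 3).
Sum: C(6,0)·C(4,5) + C(6,1)·C(4,4) + C(6,2)·C(4,3) + C(6,3)·C(4,2) = 0 + 6 + 60 + 120 = 186.

186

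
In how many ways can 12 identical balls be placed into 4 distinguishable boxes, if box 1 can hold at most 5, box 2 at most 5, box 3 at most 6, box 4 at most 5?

Ignoring the caps, the number of non-negative solutions to x_1+…+x_4 = 12 is C(15,3) = 455.
Subtract solutions that violate a single cap (substitute x_i' = x_i − (cap_i+1)): x_1 ≥ 6 gives C(9,3) = 84; x_2 ≥ 6 gives C(9,3) = 84; x_3 ≥ 7 gives C(8,3) = 56; x_4 ≥ 6 gives C(9,3) = 84. Together 308.
Add back pairs where two caps are both exceeded: 1 + 0 + 1 + 0 + 1 + 0 = 3.
By inclusion–exclusion the count is 455 − 308 + 3 = 150.

150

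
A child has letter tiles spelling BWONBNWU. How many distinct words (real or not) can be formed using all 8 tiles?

Letter multiplicities in BWONBNWU: B×2, N×2, O×1, U×1, W×2.
Dividing 8! = 40320 by 2!·2!·2! = 8 for the repeated letters gives 5040.

5040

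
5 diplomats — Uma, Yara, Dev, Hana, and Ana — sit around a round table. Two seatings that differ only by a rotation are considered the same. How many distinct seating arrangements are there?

Fix one person's seat to break rotational symmetry; the remaining 4 people can be arranged in (4)! = 24 ways.

24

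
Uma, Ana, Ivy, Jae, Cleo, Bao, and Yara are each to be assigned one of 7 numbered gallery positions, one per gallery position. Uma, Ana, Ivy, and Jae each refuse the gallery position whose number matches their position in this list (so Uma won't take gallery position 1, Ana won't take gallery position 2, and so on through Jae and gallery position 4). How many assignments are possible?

Let Aᵢ (for 1 ≤ i ≤ 4) be the placements that put person i in their forbidden gallery position. Any j of these fix j positions, leaving (7−j)! ways to fill the rest, and there are C(4,j) ways to pick which j.
By inclusion–exclusion, the number of valid placements is Σ_{j=0}^{4} (−1)^j C(4,j)·(7−j)!.
Computing: 5040 − 2880 + 720 − 96 + 6 = 2790.

2790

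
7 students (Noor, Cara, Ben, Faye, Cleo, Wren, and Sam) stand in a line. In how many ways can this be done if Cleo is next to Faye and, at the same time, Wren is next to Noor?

Treat {Cleo,Faye} as one block (2 orders) and {Wren,Noor} as another (2 orders).
That leaves 5 units to arrange: 2 × 2 × 5! = 4 × 120 = 480.

480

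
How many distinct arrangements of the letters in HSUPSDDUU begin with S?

3360

With the first slot taken by S, it remains to arrange the other 8 letters (HUPSDDUU).
Those 8 letters have D appearing twice and U appearing 3 times, giving (8)!/(3!·2!) = 3360.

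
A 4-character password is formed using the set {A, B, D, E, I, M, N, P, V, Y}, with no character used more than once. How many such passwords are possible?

5040

This is a permutation of 4 out of 10: P(10,4) = 10!/6!.
That product is 10 × 9 × 8 × 7 = 5040.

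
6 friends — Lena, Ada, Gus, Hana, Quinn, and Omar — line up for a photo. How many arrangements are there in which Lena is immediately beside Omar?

Treat {Lena, Omar} as a single unit. There are 5 units to order, and the pair itself can be ordered 2 ways.
So the count is 2·(5)! = 240.

240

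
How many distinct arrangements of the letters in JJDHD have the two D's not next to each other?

18

There are 5!/(2!·2!) = 30 arrangements of JJDHD in total.
Arrangements with the D's together: treat DD as one letter, giving (4)!/(2!) = 12.
Subtracting, 30 − 12 = 18 arrangements keep the D's apart.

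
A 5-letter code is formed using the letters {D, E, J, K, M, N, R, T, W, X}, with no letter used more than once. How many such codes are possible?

30240

This is a permutation of 5 out of 10: P(10,5) = 10!/5!.
10 × 9 × 8 × 7 × 6 = 30240.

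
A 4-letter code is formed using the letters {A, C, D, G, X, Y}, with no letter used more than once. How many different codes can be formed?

With no repetition, fill the 4 letters in order: 6 choices, then 5, down to 3.
6 × 5 × 4 × 3 = 360.

360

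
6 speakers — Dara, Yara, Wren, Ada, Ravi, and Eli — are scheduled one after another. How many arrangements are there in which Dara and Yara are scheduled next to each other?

240

Glue Dara and Yara into one block (2 internal orders), leaving 5 units to arrange in a row.
So the count is 2·(5)! = 240.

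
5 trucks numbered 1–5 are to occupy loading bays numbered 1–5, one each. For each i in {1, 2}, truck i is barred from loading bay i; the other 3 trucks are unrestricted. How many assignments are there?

Let Aᵢ (for i ∈ {1, 2}) be the placements that put truck i in its forbidden loading bay. Any j of these fix j positions, leaving (5−j)! ways to fill the rest, and there are C(2,j) ways to pick which j.
By inclusion–exclusion, the number of valid placements is Σ_{j=0}^{2} (−1)^j C(2,j)·(5−j)!.
Computing: 120 − 48 + 6 = 78.

78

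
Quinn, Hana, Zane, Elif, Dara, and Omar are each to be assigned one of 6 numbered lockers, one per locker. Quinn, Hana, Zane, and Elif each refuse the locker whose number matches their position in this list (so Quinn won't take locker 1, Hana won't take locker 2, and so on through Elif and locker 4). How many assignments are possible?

362

Let Aᵢ (for 1 ≤ i ≤ 4) be the placements that put person i in their forbidden locker. Any j of these fix j positions, leaving (6−j)! ways to fill the rest, and there are C(4,j) ways to pick which j.
By inclusion–exclusion, the number of valid placements is Σ_{j=0}^{4} (−1)^j C(4,j)·(6−j)!.
Computing: 720 − 480 + 144 − 24 + 2 = 362.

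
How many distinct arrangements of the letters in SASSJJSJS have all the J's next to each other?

42

Treat the 3 copies of J as a single block. The multiset to arrange is then {JJJ, A, S, S, S, S, S}, 7 items in all.
That gives (7)!/(5!) = 42 arrangements.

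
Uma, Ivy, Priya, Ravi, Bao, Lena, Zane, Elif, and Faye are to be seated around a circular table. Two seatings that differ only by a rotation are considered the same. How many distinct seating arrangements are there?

40320

Around a circle, 9 distinct people have 9!/9 = (8)! = 40320 rotationally distinct seatings.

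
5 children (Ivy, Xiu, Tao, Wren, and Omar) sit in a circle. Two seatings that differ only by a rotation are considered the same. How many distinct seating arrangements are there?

24

Fix one person's seat to break rotational symmetry; the remaining 4 people can be arranged in (4)! = 24 ways.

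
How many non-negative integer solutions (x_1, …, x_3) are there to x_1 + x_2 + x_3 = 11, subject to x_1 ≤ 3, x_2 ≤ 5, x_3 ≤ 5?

6

Ignoring the caps, the number of non-negative solutions to x_1+…+x_3 = 11 is C(13,2) = 78.
Subtract solutions that violate a single cap (substitute x_i' = x_i − (cap_i+1)): x_1 ≥ 4 gives C(9,2) = 36; x_2 ≥ 6 gives C(7,2) = 21; x_3 ≥ 6 gives C(7,2) = 21. Together 78.
Add back pairs where two caps are both exceeded: 3 + 3 + 0 = 6.
By inclusion–exclusion the count is 78 − 78 + 6 = 6.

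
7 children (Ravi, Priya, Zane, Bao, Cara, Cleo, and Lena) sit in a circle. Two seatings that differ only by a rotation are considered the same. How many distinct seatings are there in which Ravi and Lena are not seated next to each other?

480

All circular seatings of 7 people number (6)! = 720.
Seatings with Ravi beside Lena: treat them as a block with 2 internal orders, giving 2 × (5)! = 240.
Subtracting, 720 − 240 = 480.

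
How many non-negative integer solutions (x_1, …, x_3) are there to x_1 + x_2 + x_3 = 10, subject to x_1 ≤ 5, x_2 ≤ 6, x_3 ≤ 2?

9

Ignoring the caps, the number of non-negative solutions to x_1+…+x_3 = 10 is C(12,2) = 66.
Subtract solutions that violate a single cap (substitute x_i' = x_i − (cap_i+1)): x_1 ≥ 6 gives C(6,2) = 15; x_2 ≥ 7 gives C(5,2) = 10; x_3 ≥ 3 gives C(9,2) = 36. Together 61.
Add back pairs where two caps are both exceeded: 0 + 3 + 1 = 4.
By inclusion–exclusion the count is 66 − 61 + 4 = 9.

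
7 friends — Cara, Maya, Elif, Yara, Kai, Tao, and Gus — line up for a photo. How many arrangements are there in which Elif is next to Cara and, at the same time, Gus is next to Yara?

Treat {Elif,Cara} as one block (2 orders) and {Gus,Yara} as another (2 orders).
That leaves 5 units to arrange: 2 × 2 × 5! = 4 × 120 = 480.

480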